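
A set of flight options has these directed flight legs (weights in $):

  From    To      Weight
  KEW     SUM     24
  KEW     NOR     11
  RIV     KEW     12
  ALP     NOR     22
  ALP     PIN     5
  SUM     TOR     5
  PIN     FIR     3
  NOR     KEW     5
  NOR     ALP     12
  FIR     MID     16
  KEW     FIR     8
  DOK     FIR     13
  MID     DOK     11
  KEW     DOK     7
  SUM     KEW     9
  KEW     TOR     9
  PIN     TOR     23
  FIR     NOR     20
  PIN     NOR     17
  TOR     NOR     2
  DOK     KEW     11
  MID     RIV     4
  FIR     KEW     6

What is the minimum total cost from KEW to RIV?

$28

Settle nodes by increasing distance from KEW:
KEW: 0
DOK: 7  (via KEW)
FIR: 8  (via KEW)
TOR: 9  (via KEW)
NOR: 11  (via KEW)
ALP: 23  (via NOR)
MID: 24  (via FIR)
SUM: 24  (via KEW)
PIN: 28  (via ALP)
RIV: 28  (via MID)
Shortest route: KEW → FIR → MID → RIV = $28.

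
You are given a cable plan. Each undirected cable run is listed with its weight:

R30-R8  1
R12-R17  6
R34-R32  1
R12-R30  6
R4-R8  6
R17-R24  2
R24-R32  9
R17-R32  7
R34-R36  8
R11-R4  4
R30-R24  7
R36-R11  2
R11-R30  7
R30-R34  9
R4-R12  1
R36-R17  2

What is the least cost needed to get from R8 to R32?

Compare a few routes:
R8 → R30 → R24 → R32: 1+7+9 = 17
R8 → R30 → R34 → R32: 1+9+1 = 11
R8 → R30 → R24 → R17 → R32: 1+7+2+7 = 17
R8 → R30 → R11 → R36 → R17 → R32: 1+7+2+2+7 = 19
The minimum is 11 via R8 → R30 → R34 → R32.

11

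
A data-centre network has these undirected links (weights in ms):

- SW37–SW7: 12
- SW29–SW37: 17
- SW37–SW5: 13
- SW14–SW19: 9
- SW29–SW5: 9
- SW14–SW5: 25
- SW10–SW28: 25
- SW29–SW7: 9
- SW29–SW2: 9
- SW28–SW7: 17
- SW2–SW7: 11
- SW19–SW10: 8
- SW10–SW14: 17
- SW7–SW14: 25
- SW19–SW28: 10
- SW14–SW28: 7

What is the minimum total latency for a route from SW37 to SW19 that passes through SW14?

45 ms

Best SW37 to SW14: SW37 → SW7 → SW28 → SW14 costing 36
Shortest SW14→SW19: SW14 → SW19 = 9
Total via SW14: 36 + 9 = 45 ms.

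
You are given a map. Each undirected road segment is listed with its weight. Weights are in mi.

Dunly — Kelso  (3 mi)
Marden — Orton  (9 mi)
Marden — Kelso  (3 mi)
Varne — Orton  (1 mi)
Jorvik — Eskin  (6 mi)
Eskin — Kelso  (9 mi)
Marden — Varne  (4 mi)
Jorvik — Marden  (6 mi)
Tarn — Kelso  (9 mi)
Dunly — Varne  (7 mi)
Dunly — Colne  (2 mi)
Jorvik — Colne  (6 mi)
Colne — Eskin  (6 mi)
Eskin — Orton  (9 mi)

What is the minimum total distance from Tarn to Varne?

16 mi

Shortest distances from Tarn:
Tarn: 0
Kelso: 9  (via Tarn)
Dunly: 12  (via Kelso)
Marden: 12  (via Kelso)
Colne: 14  (via Dunly)
Varne: 16  (via Marden)
Shortest route: Tarn–Kelso–Marden–Varne = 16 mi.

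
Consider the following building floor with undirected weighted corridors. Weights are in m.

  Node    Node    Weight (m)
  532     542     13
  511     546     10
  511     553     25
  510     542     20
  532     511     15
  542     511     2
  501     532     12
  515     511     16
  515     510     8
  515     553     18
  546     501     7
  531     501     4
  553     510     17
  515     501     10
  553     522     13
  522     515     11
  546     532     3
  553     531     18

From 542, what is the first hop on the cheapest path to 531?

511

Candidate routes:
542 → 532 → 546 → 501 → 531: 13+3+7+4 = 27
542 → 532 → 501 → 531: 13+12+4 = 29
542 → 511 → 546 → 501 → 531: 2+10+7+4 = 23
The minimum is 23 m via 542 → 511 → 546 → 501 → 531.
So from 542 the first move is to 511.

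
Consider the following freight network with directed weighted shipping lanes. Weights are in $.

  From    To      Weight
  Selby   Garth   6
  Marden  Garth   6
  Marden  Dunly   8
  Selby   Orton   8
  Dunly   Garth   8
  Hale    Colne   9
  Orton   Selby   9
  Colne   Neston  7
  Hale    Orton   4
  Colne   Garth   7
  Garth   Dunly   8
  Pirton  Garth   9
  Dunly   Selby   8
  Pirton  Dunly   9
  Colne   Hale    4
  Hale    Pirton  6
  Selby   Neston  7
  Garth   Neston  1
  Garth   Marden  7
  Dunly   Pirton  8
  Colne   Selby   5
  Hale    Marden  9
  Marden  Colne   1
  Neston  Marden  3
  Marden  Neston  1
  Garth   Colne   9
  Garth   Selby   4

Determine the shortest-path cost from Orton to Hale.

$24

Compare a few routes:
Orton → Selby → Neston → Marden → Garth → Colne → Hale: 9+7+3+6+9+4 = 38
Orton → Selby → Garth → Marden → Colne → Hale: 9+6+7+1+4 = 27
Orton → Selby → Neston → Marden → Colne → Hale: 9+7+3+1+4 = 24
Orton → Selby → Garth → Colne → Hale: 9+6+9+4 = 28
The minimum is $24 via Orton → Selby → Neston → Marden → Colne → Hale.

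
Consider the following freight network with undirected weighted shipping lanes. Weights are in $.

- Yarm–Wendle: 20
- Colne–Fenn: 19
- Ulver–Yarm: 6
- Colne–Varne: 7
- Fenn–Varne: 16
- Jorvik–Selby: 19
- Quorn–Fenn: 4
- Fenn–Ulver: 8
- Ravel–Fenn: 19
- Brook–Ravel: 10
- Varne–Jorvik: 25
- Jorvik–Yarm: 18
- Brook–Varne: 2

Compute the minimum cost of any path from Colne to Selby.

$51

Enumerating some paths:
Colne - Fenn - Ulver - Yarm - Jorvik - Selby: 19+8+6+18+19 = 70
Colne - Varne - Fenn - Ulver - Yarm - Jorvik - Selby: 7+16+8+6+18+19 = 74
Colne - Fenn - Varne - Jorvik - Selby: 19+16+25+19 = 79
Colne - Varne - Jorvik - Selby: 7+25+19 = 51
The minimum is $51 via Colne - Varne - Jorvik - Selby.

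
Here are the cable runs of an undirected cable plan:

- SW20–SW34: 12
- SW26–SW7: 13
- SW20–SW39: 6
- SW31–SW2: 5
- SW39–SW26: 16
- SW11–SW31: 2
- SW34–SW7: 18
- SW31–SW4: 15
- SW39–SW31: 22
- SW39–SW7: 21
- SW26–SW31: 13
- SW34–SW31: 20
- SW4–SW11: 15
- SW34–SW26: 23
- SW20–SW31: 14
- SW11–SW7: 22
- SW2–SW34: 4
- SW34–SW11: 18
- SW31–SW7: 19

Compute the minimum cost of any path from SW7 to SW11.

Candidate routes:
SW7–SW11: 22 = 22
SW7–SW31–SW11: 19+2 = 21
SW7–SW26–SW31–SW11: 13+13+2 = 28
Cheapest is SW7–SW31–SW11 at 21.

21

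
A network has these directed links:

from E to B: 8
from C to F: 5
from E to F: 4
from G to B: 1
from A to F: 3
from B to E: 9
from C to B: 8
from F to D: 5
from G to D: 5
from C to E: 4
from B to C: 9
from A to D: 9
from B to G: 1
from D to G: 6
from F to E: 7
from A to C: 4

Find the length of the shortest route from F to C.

Candidate routes:
F → E → B → C: 7+8+9 = 24
F → D → G → B → C: 5+6+1+9 = 21
Cheapest is F → D → G → B → C at 21.

21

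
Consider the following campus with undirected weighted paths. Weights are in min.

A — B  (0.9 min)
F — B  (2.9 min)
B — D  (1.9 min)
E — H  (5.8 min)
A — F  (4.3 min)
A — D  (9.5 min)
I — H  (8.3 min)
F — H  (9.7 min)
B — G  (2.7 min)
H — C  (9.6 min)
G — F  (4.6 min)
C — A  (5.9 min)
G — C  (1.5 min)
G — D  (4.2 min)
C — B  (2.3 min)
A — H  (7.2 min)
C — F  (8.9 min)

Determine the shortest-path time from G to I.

Shortest distances from G:
G: 0
C: 1.5  (via G)
B: 2.7  (via G)
A: 3.6  (via B)
D: 4.2  (via G)
F: 4.6  (via G)
H: 10.8  (via A)
E: 16.6  (via H)
I: 19.1  (via H)
Shortest route: G → B → A → H → I = 19.1 min.

19.1 min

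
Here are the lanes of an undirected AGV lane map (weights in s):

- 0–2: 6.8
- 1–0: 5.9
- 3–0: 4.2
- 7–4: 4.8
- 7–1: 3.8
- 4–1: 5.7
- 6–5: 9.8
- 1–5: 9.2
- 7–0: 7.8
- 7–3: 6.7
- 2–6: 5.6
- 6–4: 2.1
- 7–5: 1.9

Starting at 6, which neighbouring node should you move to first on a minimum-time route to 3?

Compare a few routes:
6–4–7–3: 2.1+4.8+6.7 = 13.6
6–2–0–3: 5.6+6.8+4.2 = 16.6
Cheapest is 6–4–7–3 at 13.6 s.
So from 6 the first move is to 4.

4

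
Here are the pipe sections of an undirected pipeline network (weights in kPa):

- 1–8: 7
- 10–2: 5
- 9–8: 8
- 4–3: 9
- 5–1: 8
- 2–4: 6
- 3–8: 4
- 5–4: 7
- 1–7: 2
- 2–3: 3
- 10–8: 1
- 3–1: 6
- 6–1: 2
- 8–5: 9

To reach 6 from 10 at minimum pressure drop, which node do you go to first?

Candidate routes:
10–2–3–1–6: 5+3+6+2 = 16
10–8–3–1–6: 1+4+6+2 = 13
10–8–5–1–6: 1+9+8+2 = 20
10–8–1–6: 1+7+2 = 10
The minimum is 10 kPa via 10–8–1–6.
So from 10 the first move is to 8.

8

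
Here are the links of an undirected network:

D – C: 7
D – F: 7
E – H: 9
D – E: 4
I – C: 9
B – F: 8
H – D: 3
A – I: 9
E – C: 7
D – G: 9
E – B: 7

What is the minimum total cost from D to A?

25

Shortest distances from D:
D: 0
H: 3  (via D)
E: 4  (via D)
C: 7  (via D)
F: 7  (via D)
G: 9  (via D)
B: 11  (via E)
I: 16  (via C)
A: 25  (via I)
Shortest route: D–C–I–A = 25.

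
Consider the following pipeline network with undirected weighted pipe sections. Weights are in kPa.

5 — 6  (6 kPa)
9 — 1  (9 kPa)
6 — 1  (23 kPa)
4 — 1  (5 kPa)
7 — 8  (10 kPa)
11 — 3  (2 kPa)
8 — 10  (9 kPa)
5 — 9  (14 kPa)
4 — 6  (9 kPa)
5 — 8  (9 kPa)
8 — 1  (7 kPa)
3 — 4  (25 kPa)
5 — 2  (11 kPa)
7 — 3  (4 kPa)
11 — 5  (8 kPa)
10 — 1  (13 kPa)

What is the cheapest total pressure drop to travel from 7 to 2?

25 kPa

Shortest distances from 7:
7: 0
3: 4  (via 7)
11: 6  (via 3)
8: 10  (via 7)
5: 14  (via 11)
1: 17  (via 8)
10: 19  (via 8)
6: 20  (via 5)
4: 22  (via 1)
2: 25  (via 5)
Shortest route: 7 → 3 → 11 → 5 → 2 = 25 kPa.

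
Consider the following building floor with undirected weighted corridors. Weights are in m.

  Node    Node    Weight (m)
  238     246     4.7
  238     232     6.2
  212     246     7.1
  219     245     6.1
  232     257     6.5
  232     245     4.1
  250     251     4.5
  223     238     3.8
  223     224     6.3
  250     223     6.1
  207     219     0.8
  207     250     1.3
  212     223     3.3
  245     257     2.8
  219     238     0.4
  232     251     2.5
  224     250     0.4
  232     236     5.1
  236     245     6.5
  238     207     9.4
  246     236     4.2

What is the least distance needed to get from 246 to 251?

Settle nodes by increasing distance from 246:
246: 0
236: 4.2  (via 246)
238: 4.7  (via 246)
219: 5.1  (via 238)
207: 5.9  (via 219)
212: 7.1  (via 246)
250: 7.2  (via 207)
224: 7.6  (via 250)
223: 8.5  (via 238)
232: 9.3  (via 236)
245: 10.7  (via 236)
251: 11.7  (via 250)
Shortest route: 246–238–219–207–250–251 = 11.7 m.

11.7 m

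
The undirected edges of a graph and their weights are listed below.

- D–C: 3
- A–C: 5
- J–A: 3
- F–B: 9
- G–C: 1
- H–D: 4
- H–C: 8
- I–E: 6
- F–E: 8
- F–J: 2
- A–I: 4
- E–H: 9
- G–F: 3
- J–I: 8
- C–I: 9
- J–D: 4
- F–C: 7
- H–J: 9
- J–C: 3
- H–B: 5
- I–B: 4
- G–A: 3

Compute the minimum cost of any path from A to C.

4

Settle nodes by increasing distance from A:
A: 0
G: 3  (via A)
J: 3  (via A)
C: 4  (via G)
Shortest route: A–G–C = 4.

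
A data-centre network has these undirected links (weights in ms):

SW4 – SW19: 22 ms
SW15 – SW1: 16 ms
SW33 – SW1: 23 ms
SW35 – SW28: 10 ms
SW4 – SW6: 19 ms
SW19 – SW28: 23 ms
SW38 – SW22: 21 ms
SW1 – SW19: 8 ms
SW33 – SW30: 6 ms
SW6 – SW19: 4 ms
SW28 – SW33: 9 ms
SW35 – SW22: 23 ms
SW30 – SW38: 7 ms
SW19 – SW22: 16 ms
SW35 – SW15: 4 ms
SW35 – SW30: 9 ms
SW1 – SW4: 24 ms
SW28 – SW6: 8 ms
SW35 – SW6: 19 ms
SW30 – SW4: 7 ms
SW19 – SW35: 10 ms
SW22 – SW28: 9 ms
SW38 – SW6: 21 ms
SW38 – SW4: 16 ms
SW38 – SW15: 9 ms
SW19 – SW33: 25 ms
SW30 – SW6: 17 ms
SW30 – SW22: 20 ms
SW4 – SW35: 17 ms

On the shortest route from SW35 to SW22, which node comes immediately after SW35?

Enumerating some paths:
SW35–SW28–SW22: 10+9 = 19
SW35–SW30–SW22: 9+20 = 29
SW35–SW22: 23 = 23
SW35–SW19–SW22: 10+16 = 26
The minimum is 19 ms via SW35–SW28–SW22.
So from SW35 the first move is to SW28.

SW28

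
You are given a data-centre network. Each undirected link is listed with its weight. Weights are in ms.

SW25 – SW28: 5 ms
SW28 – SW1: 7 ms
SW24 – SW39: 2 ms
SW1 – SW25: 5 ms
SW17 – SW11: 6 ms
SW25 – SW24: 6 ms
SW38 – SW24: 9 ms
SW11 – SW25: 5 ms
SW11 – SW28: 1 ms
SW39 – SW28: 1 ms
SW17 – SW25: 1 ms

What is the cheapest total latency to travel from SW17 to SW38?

16 ms

Candidate routes:
SW17 - SW25 - SW28 - SW39 - SW24 - SW38: 1+5+1+2+9 = 18
SW17 - SW25 - SW11 - SW28 - SW39 - SW24 - SW38: 1+5+1+1+2+9 = 19
SW17 - SW11 - SW28 - SW39 - SW24 - SW38: 6+1+1+2+9 = 19
SW17 - SW25 - SW24 - SW38: 1+6+9 = 16
Cheapest is SW17 - SW25 - SW24 - SW38 at 16 ms.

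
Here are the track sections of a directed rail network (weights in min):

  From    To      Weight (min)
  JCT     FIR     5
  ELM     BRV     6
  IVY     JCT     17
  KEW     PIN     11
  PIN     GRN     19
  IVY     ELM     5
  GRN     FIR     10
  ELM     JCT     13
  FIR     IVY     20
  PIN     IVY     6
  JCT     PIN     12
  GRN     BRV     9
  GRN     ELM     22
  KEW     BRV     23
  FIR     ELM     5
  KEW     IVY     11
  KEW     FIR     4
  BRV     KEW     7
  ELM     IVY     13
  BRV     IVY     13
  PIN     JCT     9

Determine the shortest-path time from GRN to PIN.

27 min

Settle nodes by increasing distance from GRN:
GRN: 0
BRV: 9  (via GRN)
FIR: 10  (via GRN)
ELM: 15  (via FIR)
KEW: 16  (via BRV)
IVY: 22  (via BRV)
PIN: 27  (via KEW)
Shortest route: GRN → BRV → KEW → PIN = 27 min.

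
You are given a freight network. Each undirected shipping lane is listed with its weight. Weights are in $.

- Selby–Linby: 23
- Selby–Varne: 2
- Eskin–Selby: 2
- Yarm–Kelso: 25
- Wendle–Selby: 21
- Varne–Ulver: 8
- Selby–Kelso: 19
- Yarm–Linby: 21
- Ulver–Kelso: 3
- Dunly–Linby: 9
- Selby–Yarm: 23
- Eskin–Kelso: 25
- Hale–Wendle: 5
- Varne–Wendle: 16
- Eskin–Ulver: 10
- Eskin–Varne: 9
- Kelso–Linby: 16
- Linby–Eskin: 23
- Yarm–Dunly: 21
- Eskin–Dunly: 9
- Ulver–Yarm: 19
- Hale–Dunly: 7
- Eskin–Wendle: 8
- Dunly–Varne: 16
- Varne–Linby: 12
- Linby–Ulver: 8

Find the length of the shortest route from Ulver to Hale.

Shortest distances from Ulver:
Ulver: 0
Kelso: 3  (via Ulver)
Linby: 8  (via Ulver)
Varne: 8  (via Ulver)
Eskin: 10  (via Ulver)
Selby: 10  (via Varne)
Dunly: 17  (via Linby)
Wendle: 18  (via Eskin)
Yarm: 19  (via Ulver)
Hale: 23  (via Wendle)
Shortest route: Ulver → Eskin → Wendle → Hale = $23.

$23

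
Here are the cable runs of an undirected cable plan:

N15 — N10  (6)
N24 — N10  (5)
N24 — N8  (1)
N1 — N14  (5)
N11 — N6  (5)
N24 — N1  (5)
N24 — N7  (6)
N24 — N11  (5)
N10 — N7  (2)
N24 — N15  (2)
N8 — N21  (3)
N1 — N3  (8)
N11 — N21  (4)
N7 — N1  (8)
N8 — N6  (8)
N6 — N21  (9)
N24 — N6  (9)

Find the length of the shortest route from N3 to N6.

22

Enumerating some paths:
N3–N1–N24–N8–N21–N11–N6: 8+5+1+3+4+5 = 26
N3–N1–N24–N6: 8+5+9 = 22
N3–N1–N24–N11–N6: 8+5+5+5 = 23
Cheapest is N3–N1–N24–N6 at 22.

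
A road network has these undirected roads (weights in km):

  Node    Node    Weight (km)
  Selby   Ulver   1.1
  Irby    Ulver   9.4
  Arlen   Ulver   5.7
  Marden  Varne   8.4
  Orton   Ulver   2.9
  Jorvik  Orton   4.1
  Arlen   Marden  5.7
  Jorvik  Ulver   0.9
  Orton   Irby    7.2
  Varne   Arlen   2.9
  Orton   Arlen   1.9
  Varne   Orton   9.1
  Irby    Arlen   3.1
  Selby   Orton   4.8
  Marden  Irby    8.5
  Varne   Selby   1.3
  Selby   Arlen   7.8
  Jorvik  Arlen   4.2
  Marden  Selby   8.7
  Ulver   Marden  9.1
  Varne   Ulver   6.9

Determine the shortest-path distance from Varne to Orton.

Settle nodes by increasing distance from Varne:
Varne: 0
Selby: 1.3  (via Varne)
Ulver: 2.4  (via Selby)
Arlen: 2.9  (via Varne)
Jorvik: 3.3  (via Ulver)
Orton: 4.8  (via Arlen)
Shortest route: Varne → Arlen → Orton = 4.8 km.

4.8 km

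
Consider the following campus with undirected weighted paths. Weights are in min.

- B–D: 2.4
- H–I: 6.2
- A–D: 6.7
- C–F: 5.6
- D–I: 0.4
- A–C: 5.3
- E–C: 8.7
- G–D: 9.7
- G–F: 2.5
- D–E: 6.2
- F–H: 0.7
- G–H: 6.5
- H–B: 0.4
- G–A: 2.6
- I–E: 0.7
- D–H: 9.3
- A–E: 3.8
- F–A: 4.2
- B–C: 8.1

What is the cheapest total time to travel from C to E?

8.7 min

Compare a few routes:
C → A → E: 5.3+3.8 = 9.1
C → B → D → I → E: 8.1+2.4+0.4+0.7 = 11.6
C → E: 8.7 = 8.7
C → F → H → B → D → I → E: 5.6+0.7+0.4+2.4+0.4+0.7 = 10.2
Cheapest is C → E at 8.7 min.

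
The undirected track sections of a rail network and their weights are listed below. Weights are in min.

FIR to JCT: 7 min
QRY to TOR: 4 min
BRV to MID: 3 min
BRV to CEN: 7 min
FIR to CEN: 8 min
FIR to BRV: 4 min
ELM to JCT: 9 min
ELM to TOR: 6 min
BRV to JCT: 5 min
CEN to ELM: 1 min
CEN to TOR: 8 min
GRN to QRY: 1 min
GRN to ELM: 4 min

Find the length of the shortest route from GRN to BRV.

Enumerating some paths:
GRN - ELM - CEN - BRV: 4+1+7 = 12
GRN - ELM - JCT - BRV: 4+9+5 = 18
GRN - QRY - TOR - ELM - CEN - BRV: 1+4+6+1+7 = 19
GRN - ELM - CEN - FIR - BRV: 4+1+8+4 = 17
Cheapest is GRN - ELM - CEN - BRV at 12 min.

12 min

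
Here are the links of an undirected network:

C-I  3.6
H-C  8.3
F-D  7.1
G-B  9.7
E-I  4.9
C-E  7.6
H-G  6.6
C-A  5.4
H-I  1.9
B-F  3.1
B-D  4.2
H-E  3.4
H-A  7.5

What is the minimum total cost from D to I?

22.4

Compare a few routes:
D - B - G - H - I: 4.2+9.7+6.6+1.9 = 22.4
D - B - G - H - C - I: 4.2+9.7+6.6+8.3+3.6 = 32.4
D - F - B - G - H - I: 7.1+3.1+9.7+6.6+1.9 = 28.4
D - B - G - H - E - I: 4.2+9.7+6.6+3.4+4.9 = 28.8
Cheapest is D - B - G - H - I at 22.4.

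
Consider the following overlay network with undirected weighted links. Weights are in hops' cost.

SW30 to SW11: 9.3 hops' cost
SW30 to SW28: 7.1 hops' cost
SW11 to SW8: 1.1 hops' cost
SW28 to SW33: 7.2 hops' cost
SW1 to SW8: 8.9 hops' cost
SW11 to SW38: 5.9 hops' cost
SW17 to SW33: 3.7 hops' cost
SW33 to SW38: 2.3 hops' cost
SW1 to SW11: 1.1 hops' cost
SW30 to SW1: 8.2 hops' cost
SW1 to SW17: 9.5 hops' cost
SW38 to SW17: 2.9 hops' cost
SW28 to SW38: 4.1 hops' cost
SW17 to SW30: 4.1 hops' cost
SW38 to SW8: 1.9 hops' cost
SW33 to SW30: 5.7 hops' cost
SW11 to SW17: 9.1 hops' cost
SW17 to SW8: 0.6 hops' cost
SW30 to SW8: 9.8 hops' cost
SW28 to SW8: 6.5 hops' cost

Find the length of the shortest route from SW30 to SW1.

6.9 hops' cost

Running Dijkstra from SW30:
SW30: 0
SW17: 4.1  (via SW30)
SW8: 4.7  (via SW17)
SW33: 5.7  (via SW30)
SW11: 5.8  (via SW8)
SW38: 6.6  (via SW8)
SW1: 6.9  (via SW11)
Shortest route: SW30 → SW17 → SW8 → SW11 → SW1 = 6.9 hops' cost.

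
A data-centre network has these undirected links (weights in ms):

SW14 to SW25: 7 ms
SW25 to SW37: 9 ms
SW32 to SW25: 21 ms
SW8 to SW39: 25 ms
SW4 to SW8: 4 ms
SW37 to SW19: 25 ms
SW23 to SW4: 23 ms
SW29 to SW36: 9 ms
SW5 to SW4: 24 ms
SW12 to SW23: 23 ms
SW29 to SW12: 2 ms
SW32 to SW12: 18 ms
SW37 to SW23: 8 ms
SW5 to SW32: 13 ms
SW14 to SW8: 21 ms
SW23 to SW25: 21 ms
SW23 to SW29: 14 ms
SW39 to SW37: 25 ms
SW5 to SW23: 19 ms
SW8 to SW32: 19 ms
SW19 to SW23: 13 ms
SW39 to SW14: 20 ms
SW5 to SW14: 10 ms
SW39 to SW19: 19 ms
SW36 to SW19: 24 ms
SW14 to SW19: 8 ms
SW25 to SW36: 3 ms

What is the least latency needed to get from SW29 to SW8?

39 ms

Compare a few routes:
SW29 → SW23 → SW4 → SW8: 14+23+4 = 41
SW29 → SW36 → SW25 → SW14 → SW8: 9+3+7+21 = 40
SW29 → SW12 → SW32 → SW8: 2+18+19 = 39
The minimum is 39 ms via SW29 → SW12 → SW32 → SW8.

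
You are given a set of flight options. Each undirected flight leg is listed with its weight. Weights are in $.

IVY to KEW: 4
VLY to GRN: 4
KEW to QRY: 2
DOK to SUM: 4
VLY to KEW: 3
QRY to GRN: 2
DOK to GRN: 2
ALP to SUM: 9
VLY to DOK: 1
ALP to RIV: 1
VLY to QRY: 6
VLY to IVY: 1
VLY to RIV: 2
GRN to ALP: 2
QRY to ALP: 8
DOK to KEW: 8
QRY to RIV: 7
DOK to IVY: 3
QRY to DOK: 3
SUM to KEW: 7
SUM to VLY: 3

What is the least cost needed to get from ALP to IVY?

Settle nodes by increasing distance from ALP:
ALP: 0
RIV: 1  (via ALP)
GRN: 2  (via ALP)
VLY: 3  (via RIV)
QRY: 4  (via GRN)
IVY: 4  (via VLY)
Shortest route: ALP–RIV–VLY–IVY = $4.

$4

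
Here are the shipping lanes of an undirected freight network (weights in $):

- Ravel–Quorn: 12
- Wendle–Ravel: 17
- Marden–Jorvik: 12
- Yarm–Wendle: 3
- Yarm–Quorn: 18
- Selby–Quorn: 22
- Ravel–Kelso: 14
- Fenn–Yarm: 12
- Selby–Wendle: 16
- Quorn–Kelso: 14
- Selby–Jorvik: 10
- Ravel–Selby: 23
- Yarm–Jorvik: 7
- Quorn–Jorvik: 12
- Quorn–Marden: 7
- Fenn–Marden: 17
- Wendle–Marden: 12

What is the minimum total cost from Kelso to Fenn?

Running Dijkstra from Kelso:
Kelso: 0
Ravel: 14  (via Kelso)
Quorn: 14  (via Kelso)
Marden: 21  (via Quorn)
Jorvik: 26  (via Quorn)
Wendle: 31  (via Ravel)
Yarm: 32  (via Quorn)
Selby: 36  (via Quorn)
Fenn: 38  (via Marden)
Shortest route: Kelso–Quorn–Marden–Fenn = $38.

$38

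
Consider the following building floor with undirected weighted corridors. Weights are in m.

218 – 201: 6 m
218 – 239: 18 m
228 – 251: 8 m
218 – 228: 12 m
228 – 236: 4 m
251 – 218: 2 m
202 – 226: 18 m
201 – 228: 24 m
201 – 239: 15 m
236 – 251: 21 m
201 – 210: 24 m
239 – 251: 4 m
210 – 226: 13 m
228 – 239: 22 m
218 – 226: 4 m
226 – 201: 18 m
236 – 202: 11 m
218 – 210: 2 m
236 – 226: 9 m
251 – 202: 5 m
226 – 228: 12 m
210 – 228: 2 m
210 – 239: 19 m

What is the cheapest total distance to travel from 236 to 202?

Running Dijkstra from 236:
236: 0
228: 4  (via 236)
210: 6  (via 228)
218: 8  (via 210)
226: 9  (via 236)
251: 10  (via 218)
202: 11  (via 236)
Shortest route: 236 → 202 = 11 m.

11 m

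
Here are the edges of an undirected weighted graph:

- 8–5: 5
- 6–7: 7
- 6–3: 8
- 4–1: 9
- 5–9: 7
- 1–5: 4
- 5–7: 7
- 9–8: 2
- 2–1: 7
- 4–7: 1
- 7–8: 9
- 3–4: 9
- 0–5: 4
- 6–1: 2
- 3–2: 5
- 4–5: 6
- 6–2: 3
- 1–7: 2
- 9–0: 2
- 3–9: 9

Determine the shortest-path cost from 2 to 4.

Running Dijkstra from 2:
2: 0
6: 3  (via 2)
1: 5  (via 6)
3: 5  (via 2)
7: 7  (via 1)
4: 8  (via 7)
Shortest route: 2–6–1–7–4 = 8.

8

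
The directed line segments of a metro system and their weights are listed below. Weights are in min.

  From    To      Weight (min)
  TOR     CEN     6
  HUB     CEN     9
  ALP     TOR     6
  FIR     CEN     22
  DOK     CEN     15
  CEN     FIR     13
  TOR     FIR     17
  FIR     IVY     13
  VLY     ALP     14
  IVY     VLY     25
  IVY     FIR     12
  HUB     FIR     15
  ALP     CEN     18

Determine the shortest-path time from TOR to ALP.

69 min

Enumerating some paths:
TOR → FIR → IVY → VLY → ALP: 17+13+25+14 = 69
TOR → CEN → FIR → IVY → VLY → ALP: 6+13+13+25+14 = 71
The minimum is 69 min via TOR → FIR → IVY → VLY → ALP.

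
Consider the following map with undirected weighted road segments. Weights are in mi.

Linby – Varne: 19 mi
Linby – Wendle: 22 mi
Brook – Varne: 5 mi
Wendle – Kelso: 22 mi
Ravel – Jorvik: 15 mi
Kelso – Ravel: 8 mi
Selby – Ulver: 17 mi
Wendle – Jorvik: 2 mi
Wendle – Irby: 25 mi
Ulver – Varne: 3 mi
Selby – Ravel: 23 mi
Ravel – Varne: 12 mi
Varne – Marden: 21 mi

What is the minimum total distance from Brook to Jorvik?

Settle nodes by increasing distance from Brook:
Brook: 0
Varne: 5  (via Brook)
Ulver: 8  (via Varne)
Ravel: 17  (via Varne)
Linby: 24  (via Varne)
Kelso: 25  (via Ravel)
Selby: 25  (via Ulver)
Marden: 26  (via Varne)
Jorvik: 32  (via Ravel)
Shortest route: Brook–Varne–Ravel–Jorvik = 32 mi.

32 mi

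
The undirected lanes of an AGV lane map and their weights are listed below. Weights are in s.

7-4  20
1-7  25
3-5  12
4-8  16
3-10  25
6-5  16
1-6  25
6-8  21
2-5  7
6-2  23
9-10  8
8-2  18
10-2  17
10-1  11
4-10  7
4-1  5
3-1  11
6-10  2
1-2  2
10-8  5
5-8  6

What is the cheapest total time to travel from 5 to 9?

Enumerating some paths:
5 → 8 → 10 → 9: 6+5+8 = 19
5 → 6 → 10 → 9: 16+2+8 = 26
5 → 2 → 1 → 10 → 9: 7+2+11+8 = 28
Cheapest is 5 → 8 → 10 → 9 at 19 s.

19 s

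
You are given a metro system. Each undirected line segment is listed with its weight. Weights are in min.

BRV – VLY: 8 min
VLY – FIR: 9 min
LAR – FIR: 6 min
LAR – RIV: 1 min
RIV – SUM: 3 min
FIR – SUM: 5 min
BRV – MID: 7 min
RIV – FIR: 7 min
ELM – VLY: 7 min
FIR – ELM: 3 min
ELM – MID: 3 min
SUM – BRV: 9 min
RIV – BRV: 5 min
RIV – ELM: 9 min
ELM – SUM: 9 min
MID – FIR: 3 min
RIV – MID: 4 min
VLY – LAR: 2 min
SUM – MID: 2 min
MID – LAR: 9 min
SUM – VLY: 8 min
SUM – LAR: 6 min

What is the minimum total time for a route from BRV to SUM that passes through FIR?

Best BRV to FIR: BRV–MID–FIR costing 10
Shortest FIR→SUM: FIR–SUM = 5
Total via FIR: 10 + 5 = 15 min.

15 min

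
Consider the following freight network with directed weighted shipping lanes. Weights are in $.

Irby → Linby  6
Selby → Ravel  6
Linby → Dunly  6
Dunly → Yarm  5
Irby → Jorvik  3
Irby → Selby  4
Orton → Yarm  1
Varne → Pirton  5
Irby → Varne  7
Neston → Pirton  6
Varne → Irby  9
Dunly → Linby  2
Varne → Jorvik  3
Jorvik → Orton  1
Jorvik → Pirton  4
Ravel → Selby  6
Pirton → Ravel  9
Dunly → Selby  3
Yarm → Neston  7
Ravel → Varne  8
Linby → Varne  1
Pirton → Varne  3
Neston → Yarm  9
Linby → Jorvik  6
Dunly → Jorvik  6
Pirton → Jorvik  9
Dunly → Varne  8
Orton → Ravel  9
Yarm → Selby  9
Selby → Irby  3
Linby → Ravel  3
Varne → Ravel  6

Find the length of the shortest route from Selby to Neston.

Candidate routes:
Selby–Irby–Jorvik–Orton–Yarm–Neston: 3+3+1+1+7 = 15
Selby–Irby–Linby–Varne–Jorvik–Orton–Yarm–Neston: 3+6+1+3+1+1+7 = 22
Cheapest is Selby–Irby–Jorvik–Orton–Yarm–Neston at $15.

$15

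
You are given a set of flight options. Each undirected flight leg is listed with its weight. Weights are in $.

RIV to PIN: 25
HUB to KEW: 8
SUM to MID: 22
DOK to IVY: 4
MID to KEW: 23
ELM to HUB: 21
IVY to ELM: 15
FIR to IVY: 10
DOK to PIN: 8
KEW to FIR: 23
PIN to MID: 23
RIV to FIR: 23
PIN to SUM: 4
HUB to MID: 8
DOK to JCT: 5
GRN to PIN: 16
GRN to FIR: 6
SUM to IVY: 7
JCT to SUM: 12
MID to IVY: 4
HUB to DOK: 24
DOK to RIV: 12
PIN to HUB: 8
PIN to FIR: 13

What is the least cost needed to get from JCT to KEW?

Compare a few routes:
JCT → DOK → IVY → MID → KEW: 5+4+4+23 = 36
JCT → SUM → PIN → HUB → KEW: 12+4+8+8 = 32
JCT → DOK → IVY → SUM → PIN → HUB → KEW: 5+4+7+4+8+8 = 36
JCT → DOK → PIN → HUB → KEW: 5+8+8+8 = 29
The minimum is $29 via JCT → DOK → PIN → HUB → KEW.

$29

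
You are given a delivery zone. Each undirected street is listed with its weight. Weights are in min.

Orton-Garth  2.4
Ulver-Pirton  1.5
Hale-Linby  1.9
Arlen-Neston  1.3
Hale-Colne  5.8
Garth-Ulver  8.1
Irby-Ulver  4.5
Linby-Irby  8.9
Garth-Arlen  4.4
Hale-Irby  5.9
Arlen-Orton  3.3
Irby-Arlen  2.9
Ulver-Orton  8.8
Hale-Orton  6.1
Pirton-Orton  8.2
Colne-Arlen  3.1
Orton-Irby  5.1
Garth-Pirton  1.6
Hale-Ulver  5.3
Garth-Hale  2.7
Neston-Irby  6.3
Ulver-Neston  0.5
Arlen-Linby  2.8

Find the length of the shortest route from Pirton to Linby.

Running Dijkstra from Pirton:
Pirton: 0
Ulver: 1.5  (via Pirton)
Garth: 1.6  (via Pirton)
Neston: 2  (via Ulver)
Arlen: 3.3  (via Neston)
Orton: 4  (via Garth)
Hale: 4.3  (via Garth)
Irby: 6  (via Ulver)
Linby: 6.1  (via Arlen)
Shortest route: Pirton–Ulver–Neston–Arlen–Linby = 6.1 min.

6.1 min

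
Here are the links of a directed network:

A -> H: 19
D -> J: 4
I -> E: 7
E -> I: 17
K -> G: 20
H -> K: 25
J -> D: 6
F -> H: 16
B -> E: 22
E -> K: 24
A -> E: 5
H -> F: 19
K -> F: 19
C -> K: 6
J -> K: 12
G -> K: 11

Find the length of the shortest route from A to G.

Compare a few routes:
A - H - K - G: 19+25+20 = 64
A - E - K - G: 5+24+20 = 49
Cheapest is A - E - K - G at 49.

49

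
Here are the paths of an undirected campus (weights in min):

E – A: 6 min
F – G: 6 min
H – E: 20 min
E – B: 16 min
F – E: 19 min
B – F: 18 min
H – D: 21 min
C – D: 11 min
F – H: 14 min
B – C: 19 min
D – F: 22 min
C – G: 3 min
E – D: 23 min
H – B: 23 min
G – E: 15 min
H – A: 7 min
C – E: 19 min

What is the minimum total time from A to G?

Candidate routes:
A - E - C - G: 6+19+3 = 28
A - H - F - G: 7+14+6 = 27
A - E - G: 6+15 = 21
Cheapest is A - E - G at 21 min.

21 min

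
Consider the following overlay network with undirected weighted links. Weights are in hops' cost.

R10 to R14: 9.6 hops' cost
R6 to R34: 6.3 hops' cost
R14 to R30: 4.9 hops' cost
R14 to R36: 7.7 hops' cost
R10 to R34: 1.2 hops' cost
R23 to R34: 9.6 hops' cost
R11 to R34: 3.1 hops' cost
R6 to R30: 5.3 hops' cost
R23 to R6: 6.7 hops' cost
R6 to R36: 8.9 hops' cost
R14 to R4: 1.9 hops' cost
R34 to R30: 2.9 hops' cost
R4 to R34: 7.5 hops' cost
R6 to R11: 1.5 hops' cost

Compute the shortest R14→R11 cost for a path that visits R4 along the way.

Shortest R14→R4: R14 → R4 = 1.9
Shortest R4→R11: R4 → R34 → R11 = 10.6
Total via R4: 1.9 + 10.6 = 12.5 hops' cost.

12.5 hops' cost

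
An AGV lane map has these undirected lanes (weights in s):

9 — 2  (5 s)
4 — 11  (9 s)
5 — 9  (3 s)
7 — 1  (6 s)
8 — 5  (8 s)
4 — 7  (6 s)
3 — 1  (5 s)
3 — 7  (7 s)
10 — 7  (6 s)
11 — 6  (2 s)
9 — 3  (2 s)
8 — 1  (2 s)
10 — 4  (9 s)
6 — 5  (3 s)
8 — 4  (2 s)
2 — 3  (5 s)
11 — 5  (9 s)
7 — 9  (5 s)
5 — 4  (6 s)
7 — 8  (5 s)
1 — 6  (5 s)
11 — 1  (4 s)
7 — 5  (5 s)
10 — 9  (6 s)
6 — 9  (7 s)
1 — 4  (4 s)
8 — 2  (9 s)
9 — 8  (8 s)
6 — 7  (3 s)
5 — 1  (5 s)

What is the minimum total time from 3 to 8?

7 s

Shortest distances from 3:
3: 0
9: 2  (via 3)
1: 5  (via 3)
2: 5  (via 3)
5: 5  (via 9)
7: 7  (via 3)
8: 7  (via 1)
Shortest route: 3 → 1 → 8 = 7 s.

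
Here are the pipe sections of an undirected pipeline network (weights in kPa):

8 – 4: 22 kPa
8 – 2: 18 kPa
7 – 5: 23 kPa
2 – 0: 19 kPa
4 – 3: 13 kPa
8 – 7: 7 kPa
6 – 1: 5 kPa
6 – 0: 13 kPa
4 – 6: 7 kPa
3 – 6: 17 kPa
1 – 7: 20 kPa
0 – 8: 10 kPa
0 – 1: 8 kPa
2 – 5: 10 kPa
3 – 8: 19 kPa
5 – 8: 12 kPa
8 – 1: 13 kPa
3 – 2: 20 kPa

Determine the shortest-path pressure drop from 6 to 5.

30 kPa

Compare a few routes:
6 → 1 → 8 → 5: 5+13+12 = 30
6 → 1 → 0 → 8 → 5: 5+8+10+12 = 35
The minimum is 30 kPa via 6 → 1 → 8 → 5.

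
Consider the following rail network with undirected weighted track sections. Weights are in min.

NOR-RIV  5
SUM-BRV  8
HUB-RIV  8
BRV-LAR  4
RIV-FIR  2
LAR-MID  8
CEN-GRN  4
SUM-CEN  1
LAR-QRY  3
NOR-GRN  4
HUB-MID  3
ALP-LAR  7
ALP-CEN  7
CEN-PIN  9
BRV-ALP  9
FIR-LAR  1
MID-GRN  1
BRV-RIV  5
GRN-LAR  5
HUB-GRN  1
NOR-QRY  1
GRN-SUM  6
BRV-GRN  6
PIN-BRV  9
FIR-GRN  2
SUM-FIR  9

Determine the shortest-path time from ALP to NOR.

Candidate routes:
ALP - LAR - QRY - NOR: 7+3+1 = 11
ALP - LAR - FIR - GRN - NOR: 7+1+2+4 = 14
Cheapest is ALP - LAR - QRY - NOR at 11 min.

11 min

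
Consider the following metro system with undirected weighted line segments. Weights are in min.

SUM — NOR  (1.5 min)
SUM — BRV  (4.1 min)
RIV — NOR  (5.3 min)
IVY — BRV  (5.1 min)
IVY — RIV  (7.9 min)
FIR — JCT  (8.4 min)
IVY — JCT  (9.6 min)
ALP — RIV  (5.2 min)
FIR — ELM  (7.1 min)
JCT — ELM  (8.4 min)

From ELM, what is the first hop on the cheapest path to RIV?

JCT

Candidate routes:
ELM - JCT - IVY - RIV: 8.4+9.6+7.9 = 25.9
ELM - FIR - JCT - IVY - RIV: 7.1+8.4+9.6+7.9 = 33
Cheapest is ELM - JCT - IVY - RIV at 25.9 min.
So from ELM the first move is to JCT.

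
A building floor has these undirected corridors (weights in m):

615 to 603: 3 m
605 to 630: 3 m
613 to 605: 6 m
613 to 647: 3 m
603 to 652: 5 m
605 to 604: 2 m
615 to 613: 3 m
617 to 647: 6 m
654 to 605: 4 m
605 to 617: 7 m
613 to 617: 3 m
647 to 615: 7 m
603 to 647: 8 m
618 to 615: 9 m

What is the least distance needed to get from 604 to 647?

11 m

Compare a few routes:
604 - 605 - 613 - 647: 2+6+3 = 11
604 - 605 - 617 - 613 - 647: 2+7+3+3 = 15
604 - 605 - 617 - 647: 2+7+6 = 15
The minimum is 11 m via 604 - 605 - 613 - 647.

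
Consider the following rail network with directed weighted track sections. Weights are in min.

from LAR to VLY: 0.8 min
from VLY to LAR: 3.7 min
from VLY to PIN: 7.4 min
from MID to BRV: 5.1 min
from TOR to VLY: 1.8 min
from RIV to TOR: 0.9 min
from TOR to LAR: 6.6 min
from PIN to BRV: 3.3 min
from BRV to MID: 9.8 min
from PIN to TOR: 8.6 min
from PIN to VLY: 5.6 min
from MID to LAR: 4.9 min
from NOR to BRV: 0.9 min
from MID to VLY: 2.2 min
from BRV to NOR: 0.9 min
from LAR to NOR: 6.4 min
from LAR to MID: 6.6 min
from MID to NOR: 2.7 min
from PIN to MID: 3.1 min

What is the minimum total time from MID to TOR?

18.2 min

Enumerating some paths:
MID–LAR–VLY–PIN–TOR: 4.9+0.8+7.4+8.6 = 21.7
MID–VLY–PIN–TOR: 2.2+7.4+8.6 = 18.2
The minimum is 18.2 min via MID–VLY–PIN–TOR.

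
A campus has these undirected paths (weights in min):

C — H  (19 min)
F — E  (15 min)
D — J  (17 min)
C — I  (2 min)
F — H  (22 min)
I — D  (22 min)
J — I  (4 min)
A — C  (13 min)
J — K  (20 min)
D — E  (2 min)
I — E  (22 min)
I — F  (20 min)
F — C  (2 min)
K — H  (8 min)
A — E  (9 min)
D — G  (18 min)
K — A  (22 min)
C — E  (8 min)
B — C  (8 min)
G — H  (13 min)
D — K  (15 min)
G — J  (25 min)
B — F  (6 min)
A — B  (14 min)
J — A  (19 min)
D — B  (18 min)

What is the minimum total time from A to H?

Shortest distances from A:
A: 0
E: 9  (via A)
D: 11  (via E)
C: 13  (via A)
B: 14  (via A)
F: 15  (via C)
I: 15  (via C)
J: 19  (via A)
K: 22  (via A)
G: 29  (via D)
H: 30  (via K)
Shortest route: A–K–H = 30 min.

30 min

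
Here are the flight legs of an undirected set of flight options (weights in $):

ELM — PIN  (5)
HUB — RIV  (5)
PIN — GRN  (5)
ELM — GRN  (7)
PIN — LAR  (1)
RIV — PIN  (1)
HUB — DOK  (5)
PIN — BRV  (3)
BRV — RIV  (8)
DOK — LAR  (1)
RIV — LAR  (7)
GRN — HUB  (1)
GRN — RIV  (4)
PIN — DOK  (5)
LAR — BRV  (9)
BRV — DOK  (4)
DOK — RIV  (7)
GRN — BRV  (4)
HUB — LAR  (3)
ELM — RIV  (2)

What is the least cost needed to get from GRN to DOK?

Running Dijkstra from GRN:
GRN: 0
HUB: 1  (via GRN)
RIV: 4  (via GRN)
LAR: 4  (via HUB)
BRV: 4  (via GRN)
DOK: 5  (via LAR)
Shortest route: GRN–HUB–LAR–DOK = $5.

$5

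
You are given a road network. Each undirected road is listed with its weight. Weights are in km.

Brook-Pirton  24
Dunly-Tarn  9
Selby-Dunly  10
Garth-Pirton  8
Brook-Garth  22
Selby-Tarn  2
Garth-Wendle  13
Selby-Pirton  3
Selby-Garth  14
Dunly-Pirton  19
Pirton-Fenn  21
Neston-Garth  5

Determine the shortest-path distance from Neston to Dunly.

26 km

Candidate routes:
Neston - Garth - Pirton - Selby - Tarn - Dunly: 5+8+3+2+9 = 27
Neston - Garth - Pirton - Selby - Dunly: 5+8+3+10 = 26
Neston - Garth - Selby - Tarn - Dunly: 5+14+2+9 = 30
Neston - Garth - Selby - Dunly: 5+14+10 = 29
The minimum is 26 km via Neston - Garth - Pirton - Selby - Dunly.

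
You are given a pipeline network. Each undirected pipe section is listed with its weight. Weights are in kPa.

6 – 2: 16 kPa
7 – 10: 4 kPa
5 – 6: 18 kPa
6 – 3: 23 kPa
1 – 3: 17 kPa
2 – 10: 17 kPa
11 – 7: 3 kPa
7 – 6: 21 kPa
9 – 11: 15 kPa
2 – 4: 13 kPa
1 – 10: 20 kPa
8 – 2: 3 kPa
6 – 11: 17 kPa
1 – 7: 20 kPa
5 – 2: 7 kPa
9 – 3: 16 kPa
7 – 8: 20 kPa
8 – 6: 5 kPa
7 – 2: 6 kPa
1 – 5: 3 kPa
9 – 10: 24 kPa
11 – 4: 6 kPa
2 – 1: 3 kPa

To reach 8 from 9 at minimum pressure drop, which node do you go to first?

Candidate routes:
9 → 11 → 6 → 8: 15+17+5 = 37
9 → 11 → 7 → 2 → 8: 15+3+6+3 = 27
9 → 10 → 7 → 2 → 8: 24+4+6+3 = 37
9 → 11 → 4 → 2 → 8: 15+6+13+3 = 37
The minimum is 27 kPa via 9 → 11 → 7 → 2 → 8.
So from 9 the first move is to 11.

11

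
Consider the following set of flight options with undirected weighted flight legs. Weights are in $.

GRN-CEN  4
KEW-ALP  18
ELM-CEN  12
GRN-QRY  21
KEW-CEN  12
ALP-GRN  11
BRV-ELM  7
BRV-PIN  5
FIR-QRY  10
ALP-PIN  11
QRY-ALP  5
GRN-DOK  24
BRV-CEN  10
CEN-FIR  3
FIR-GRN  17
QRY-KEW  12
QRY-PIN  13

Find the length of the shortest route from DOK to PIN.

$43

Compare a few routes:
DOK → GRN → CEN → ELM → BRV → PIN: 24+4+12+7+5 = 52
DOK → GRN → ALP → PIN: 24+11+11 = 46
DOK → GRN → ALP → QRY → PIN: 24+11+5+13 = 53
DOK → GRN → CEN → BRV → PIN: 24+4+10+5 = 43
The minimum is $43 via DOK → GRN → CEN → BRV → PIN.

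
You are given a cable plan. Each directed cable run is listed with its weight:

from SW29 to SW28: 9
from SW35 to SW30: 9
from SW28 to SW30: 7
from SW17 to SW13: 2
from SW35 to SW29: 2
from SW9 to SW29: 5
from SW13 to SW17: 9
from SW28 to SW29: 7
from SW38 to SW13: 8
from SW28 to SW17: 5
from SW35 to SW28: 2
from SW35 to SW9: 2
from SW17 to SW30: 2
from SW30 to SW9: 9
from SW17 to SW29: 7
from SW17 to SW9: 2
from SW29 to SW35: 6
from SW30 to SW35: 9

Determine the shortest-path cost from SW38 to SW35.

28

Enumerating some paths:
SW38 - SW13 - SW17 - SW30 - SW35: 8+9+2+9 = 28
SW38 - SW13 - SW17 - SW29 - SW35: 8+9+7+6 = 30
SW38 - SW13 - SW17 - SW9 - SW29 - SW35: 8+9+2+5+6 = 30
Cheapest is SW38 - SW13 - SW17 - SW30 - SW35 at 28.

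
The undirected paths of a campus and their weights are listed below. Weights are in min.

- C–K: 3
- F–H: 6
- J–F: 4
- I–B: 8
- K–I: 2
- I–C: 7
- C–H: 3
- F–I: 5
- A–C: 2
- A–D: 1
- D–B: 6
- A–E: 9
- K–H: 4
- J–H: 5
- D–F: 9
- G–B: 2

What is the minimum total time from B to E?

Settle nodes by increasing distance from B:
B: 0
G: 2  (via B)
D: 6  (via B)
A: 7  (via D)
I: 8  (via B)
C: 9  (via A)
K: 10  (via I)
H: 12  (via C)
F: 13  (via I)
E: 16  (via A)
Shortest route: B → D → A → E = 16 min.

16 min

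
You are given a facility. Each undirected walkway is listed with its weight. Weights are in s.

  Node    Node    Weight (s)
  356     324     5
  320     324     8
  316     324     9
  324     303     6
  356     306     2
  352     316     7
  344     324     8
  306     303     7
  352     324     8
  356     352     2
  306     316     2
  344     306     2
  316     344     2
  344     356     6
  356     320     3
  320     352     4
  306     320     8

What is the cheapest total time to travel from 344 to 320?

Shortest distances from 344:
344: 0
316: 2  (via 344)
306: 2  (via 344)
356: 4  (via 306)
352: 6  (via 356)
320: 7  (via 356)
Shortest route: 344–306–356–320 = 7 s.

7 s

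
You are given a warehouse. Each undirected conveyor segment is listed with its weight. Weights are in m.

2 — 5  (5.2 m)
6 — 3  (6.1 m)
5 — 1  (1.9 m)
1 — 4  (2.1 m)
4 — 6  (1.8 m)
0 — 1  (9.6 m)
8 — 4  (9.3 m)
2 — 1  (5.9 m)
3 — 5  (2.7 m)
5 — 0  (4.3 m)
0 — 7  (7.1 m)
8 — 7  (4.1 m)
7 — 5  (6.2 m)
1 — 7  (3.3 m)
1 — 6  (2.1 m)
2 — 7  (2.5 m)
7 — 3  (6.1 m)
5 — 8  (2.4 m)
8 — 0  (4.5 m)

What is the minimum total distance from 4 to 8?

Candidate routes:
4 → 1 → 5 → 8: 2.1+1.9+2.4 = 6.4
4 → 8: 9.3 = 9.3
4 → 6 → 1 → 5 → 8: 1.8+2.1+1.9+2.4 = 8.2
Cheapest is 4 → 1 → 5 → 8 at 6.4 m.

6.4 m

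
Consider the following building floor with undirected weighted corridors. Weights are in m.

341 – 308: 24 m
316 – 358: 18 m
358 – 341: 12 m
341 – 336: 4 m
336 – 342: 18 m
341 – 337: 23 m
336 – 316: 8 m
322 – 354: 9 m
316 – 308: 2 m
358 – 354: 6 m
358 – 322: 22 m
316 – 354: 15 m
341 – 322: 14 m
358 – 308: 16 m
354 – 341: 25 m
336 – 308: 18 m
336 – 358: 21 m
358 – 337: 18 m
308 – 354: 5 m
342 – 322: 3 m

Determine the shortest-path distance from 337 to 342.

36 m

Settle nodes by increasing distance from 337:
337: 0
358: 18  (via 337)
341: 23  (via 337)
354: 24  (via 358)
336: 27  (via 341)
308: 29  (via 354)
316: 31  (via 308)
322: 33  (via 354)
342: 36  (via 322)
Shortest route: 337–358–354–322–342 = 36 m.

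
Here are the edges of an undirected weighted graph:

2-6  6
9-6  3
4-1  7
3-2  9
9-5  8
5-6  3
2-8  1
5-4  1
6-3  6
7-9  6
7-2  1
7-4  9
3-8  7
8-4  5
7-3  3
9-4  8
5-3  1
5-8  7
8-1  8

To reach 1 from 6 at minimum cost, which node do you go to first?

Enumerating some paths:
6 → 3 → 5 → 4 → 1: 6+1+1+7 = 15
6 → 5 → 4 → 1: 3+1+7 = 11
6 → 2 → 8 → 1: 6+1+8 = 15
Cheapest is 6 → 5 → 4 → 1 at 11.
So from 6 the first move is to 5.

5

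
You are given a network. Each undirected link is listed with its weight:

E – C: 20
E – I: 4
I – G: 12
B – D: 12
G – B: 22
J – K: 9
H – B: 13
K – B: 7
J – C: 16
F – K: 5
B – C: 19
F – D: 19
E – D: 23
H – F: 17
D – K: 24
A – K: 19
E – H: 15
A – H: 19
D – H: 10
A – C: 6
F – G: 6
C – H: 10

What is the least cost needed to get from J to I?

32

Shortest distances from J:
J: 0
K: 9  (via J)
F: 14  (via K)
B: 16  (via K)
C: 16  (via J)
G: 20  (via F)
A: 22  (via C)
H: 26  (via C)
D: 28  (via B)
I: 32  (via G)
Shortest route: J–K–F–G–I = 32.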